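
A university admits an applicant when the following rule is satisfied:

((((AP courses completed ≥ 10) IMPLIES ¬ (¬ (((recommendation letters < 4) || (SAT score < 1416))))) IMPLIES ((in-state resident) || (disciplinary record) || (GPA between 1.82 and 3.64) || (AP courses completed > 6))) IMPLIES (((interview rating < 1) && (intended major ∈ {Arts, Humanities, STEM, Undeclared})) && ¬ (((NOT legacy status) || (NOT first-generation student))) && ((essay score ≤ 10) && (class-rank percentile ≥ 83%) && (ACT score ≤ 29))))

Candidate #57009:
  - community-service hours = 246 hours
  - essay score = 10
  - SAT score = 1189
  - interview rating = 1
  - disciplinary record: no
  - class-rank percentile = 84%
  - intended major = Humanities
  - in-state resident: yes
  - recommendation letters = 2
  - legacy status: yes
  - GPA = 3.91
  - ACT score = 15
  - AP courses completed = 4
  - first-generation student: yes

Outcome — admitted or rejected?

Atomic conditions:
  AP courses completed ≥ 10: 4 ≥ 10 is false
  recommendation letters < 4: 2 < 4 is true
  SAT score < 1416: 1189 < 1416 is true
  in-state resident: yes → true
  disciplinary record: no → false
  GPA between 1.82 and 3.64: 3.91 in [1.82, 3.64] is false
  AP courses completed > 6: 4 > 6 is false
  interview rating < 1: 1 < 1 is false
  intended major ∈ {Arts, Humanities, STEM, Undeclared}: Humanities is in the set → true
  NOT legacy status: yes → false
  NOT first-generation student: yes → false
  essay score ≤ 10: 10 ≤ 10 is true
  class-rank percentile ≥ 83%: 84 ≥ 83 is true
  ACT score ≤ 29: 15 ≤ 29 is true
Combine:
[1.1.2.1.1] true OR true = true
[1.1.2.1] NOT true = false
[1.1.2] NOT false = true
[1.1] false → true (antecedent false ⇒ implication holds) = true
[1.2] true OR false OR false OR false = true
[1] true → true = true
[2.1] false AND true = false
[2.2.1] false OR false = false
[2.2] NOT false = true
[2.3] true AND true AND true = true
[2] false AND true AND true = false
[root] true → false = false
Overall: false → rejected

Rejected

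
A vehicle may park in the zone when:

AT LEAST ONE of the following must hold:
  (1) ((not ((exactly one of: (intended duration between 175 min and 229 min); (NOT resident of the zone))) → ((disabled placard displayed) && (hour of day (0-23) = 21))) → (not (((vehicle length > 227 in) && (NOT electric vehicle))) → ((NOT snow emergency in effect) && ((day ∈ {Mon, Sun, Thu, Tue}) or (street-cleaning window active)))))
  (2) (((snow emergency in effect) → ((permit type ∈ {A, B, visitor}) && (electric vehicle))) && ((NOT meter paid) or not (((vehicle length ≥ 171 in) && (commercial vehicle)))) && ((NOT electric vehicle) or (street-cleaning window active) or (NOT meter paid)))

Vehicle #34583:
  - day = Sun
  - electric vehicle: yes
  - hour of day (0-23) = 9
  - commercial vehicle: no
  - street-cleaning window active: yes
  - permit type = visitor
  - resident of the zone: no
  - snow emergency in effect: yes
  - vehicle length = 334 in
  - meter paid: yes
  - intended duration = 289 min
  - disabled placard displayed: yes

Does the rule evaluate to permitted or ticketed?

Atomic conditions:
  intended duration between 175 min and 229 min: 289 in [175, 229] is false
  NOT resident of the zone: no → true
  disabled placard displayed: yes → true
  hour of day (0-23) = 21: 9 == 21 is false
  vehicle length > 227 in: 334 > 227 is true
  NOT electric vehicle: yes → false
  NOT snow emergency in effect: yes → false
  day ∈ {Mon, Sun, Thu, Tue}: Sun is in the set → true
  street-cleaning window active: yes → true
  snow emergency in effect: yes → true
  permit type ∈ {A, B, visitor}: visitor is in the set → true
  electric vehicle: yes → true
  NOT meter paid: yes → false
  vehicle length ≥ 171 in: 334 ≥ 171 is true
  commercial vehicle: no → false
Combine:
[1.1.1.1] exactly-one(false, true) = true
[1.1.1] NOT true = false
[1.1.2] true AND false = false
[1.1] false → false (antecedent false ⇒ implication holds) = true
[1.2.1.1] true AND false = false
[1.2.1] NOT false = true
[1.2.2.2] true OR true = true
[1.2.2] false AND true = false
[1.2] true → false = false
[1] true → false = false
[2.1.2] true AND true = true
[2.1] true → true = true
[2.2.2.1] true AND false = false
[2.2.2] NOT false = true
[2.2] false OR true = true
[2.3] false OR true OR false = true
[2] true AND true AND true = true
[root] false OR true = true
Overall: true → permitted

Permitted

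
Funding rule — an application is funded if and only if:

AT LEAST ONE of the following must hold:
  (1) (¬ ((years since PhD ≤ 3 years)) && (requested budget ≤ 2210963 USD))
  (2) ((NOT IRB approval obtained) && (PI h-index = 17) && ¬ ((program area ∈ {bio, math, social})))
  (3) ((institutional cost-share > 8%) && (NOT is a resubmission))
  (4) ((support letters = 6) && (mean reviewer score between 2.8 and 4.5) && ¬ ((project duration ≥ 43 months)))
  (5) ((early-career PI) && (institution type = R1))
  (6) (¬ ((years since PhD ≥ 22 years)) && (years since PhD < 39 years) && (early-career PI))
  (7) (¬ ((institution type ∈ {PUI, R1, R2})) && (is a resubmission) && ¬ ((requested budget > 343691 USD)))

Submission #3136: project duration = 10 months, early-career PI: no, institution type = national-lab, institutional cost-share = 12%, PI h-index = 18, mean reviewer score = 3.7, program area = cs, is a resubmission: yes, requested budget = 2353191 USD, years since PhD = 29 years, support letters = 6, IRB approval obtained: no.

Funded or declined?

Funded

Atomic conditions:
  years since PhD ≤ 3 years: 29 ≤ 3 is false
  requested budget ≤ 2210963 USD: 2353191 ≤ 2210963 is false
  NOT IRB approval obtained: no → true
  PI h-index = 17: 18 == 17 is false
  program area ∈ {bio, math, social}: cs is not in the set → false
  institutional cost-share > 8%: 12 > 8 is true
  NOT is a resubmission: yes → false
  support letters = 6: 6 == 6 is true
  mean reviewer score between 2.8 and 4.5: 3.7 in [2.8, 4.5] is true
  project duration ≥ 43 months: 10 ≥ 43 is false
  early-career PI: no → false
  institution type = R1: national-lab == R1 is false
  years since PhD ≥ 22 years: 29 ≥ 22 is true
  years since PhD < 39 years: 29 < 39 is true
  institution type ∈ {PUI, R1, R2}: national-lab is not in the set → false
  is a resubmission: yes → true
  requested budget > 343691 USD: 2353191 > 343691 is true
Combine:
[1.1] NOT false = true
[1] true AND false = false
[2.3] NOT false = true
[2] true AND false AND true = false
[3] true AND false = false
[4.3] NOT false = true
[4] true AND true AND true = true
[5] false AND false = false
[6.1] NOT true = false
[6] false AND true AND false = false
[7.1] NOT false = true
[7.3] NOT true = false
[7] true AND true AND false = false
[root] false OR false OR false OR true OR false OR false OR false = true
Overall: true → funded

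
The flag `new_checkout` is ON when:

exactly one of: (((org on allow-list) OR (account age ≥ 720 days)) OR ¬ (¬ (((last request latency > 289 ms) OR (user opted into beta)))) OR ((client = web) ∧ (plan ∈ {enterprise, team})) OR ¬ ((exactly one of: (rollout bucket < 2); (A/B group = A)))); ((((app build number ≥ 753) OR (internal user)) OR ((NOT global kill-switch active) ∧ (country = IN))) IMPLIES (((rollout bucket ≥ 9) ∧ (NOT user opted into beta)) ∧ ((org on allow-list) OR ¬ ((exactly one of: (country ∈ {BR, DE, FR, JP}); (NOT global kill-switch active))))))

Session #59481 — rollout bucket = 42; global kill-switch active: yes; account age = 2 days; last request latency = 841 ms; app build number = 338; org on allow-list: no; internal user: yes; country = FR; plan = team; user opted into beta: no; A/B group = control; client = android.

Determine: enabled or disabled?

Atomic conditions:
  org on allow-list: no → false
  account age ≥ 720 days: 2 ≥ 720 is false
  last request latency > 289 ms: 841 > 289 is true
  user opted into beta: no → false
  client = web: android == web is false
  plan ∈ {enterprise, team}: team is in the set → true
  rollout bucket < 2: 42 < 2 is false
  A/B group = A: control == A is false
  app build number ≥ 753: 338 ≥ 753 is false
  internal user: yes → true
  NOT global kill-switch active: yes → false
  country = IN: FR == IN is false
  rollout bucket ≥ 9: 42 ≥ 9 is true
  NOT user opted into beta: no → true
  country ∈ {BR, DE, FR, JP}: FR is in the set → true
Combine:
[1.1] false OR false = false
[1.2.1.1] true OR false = true
[1.2.1] NOT true = false
[1.2] NOT false = true
[1.3] false AND true = false
[1.4.1] exactly-one(false, false) = false
[1.4] NOT false = true
[1] false OR true OR false OR true = true
[2.1.1] false OR true = true
[2.1.2] false AND false = false
[2.1] true OR false = true
[2.2.1] true AND true = true
[2.2.2.2.1] exactly-one(true, false) = true
[2.2.2.2] NOT true = false
[2.2.2] false OR false = false
[2.2] true AND false = false
[2] true → false = false
[root] exactly-one(true, false) = true
Overall: true → enabled

Enabled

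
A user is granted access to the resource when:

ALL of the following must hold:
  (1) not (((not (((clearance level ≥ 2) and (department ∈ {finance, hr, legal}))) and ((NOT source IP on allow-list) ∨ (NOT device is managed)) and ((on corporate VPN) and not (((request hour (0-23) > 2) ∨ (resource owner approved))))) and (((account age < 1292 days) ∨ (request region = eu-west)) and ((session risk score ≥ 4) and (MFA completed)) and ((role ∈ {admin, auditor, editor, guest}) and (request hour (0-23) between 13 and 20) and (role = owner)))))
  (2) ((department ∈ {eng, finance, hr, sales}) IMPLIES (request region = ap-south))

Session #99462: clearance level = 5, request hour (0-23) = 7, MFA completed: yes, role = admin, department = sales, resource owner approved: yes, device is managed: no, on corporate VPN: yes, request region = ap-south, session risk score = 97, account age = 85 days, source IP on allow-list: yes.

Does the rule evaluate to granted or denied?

Granted

Atomic conditions:
  clearance level ≥ 2: 5 ≥ 2 is true
  department ∈ {finance, hr, legal}: sales is not in the set → false
  NOT source IP on allow-list: yes → false
  NOT device is managed: no → true
  on corporate VPN: yes → true
  request hour (0-23) > 2: 7 > 2 is true
  resource owner approved: yes → true
  account age < 1292 days: 85 < 1292 is true
  request region = eu-west: ap-south == eu-west is false
  session risk score ≥ 4: 97 ≥ 4 is true
  MFA completed: yes → true
  role ∈ {admin, auditor, editor, guest}: admin is in the set → true
  request hour (0-23) between 13 and 20: 7 in [13, 20] is false
  role = owner: admin == owner is false
  department ∈ {eng, finance, hr, sales}: sales is in the set → true
  request region = ap-south: ap-south == ap-south is true
Combine:
[1.1.1.1.1] true AND false = false
[1.1.1.1] NOT false = true
[1.1.1.2] false OR true = true
[1.1.1.3.2.1] true OR true = true
[1.1.1.3.2] NOT true = false
[1.1.1.3] true AND false = false
[1.1.1] true AND true AND false = false
[1.1.2.1] true OR false = true
[1.1.2.2] true AND true = true
[1.1.2.3] true AND false AND false = false
[1.1.2] true AND true AND false = false
[1.1] false AND false = false
[1] NOT false = true
[2] true → true = true
[root] true AND true = true
Overall: true → granted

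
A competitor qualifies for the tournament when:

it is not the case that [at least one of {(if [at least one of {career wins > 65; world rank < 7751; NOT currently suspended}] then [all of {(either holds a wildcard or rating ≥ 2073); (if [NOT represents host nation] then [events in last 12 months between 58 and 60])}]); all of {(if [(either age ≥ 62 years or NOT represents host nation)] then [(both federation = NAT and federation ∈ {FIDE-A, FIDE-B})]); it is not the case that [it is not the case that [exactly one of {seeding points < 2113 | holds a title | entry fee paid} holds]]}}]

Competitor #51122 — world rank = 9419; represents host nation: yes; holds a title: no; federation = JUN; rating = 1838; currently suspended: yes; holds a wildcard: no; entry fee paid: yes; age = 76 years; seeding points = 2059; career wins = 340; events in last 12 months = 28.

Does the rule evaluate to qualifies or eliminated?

Qualifies

Atomic conditions:
  career wins > 65: 340 > 65 is true
  world rank < 7751: 9419 < 7751 is false
  NOT currently suspended: yes → false
  holds a wildcard: no → false
  rating ≥ 2073: 1838 ≥ 2073 is false
  NOT represents host nation: yes → false
  events in last 12 months between 58 and 60: 28 in [58, 60] is false
  age ≥ 62 years: 76 ≥ 62 is true
  federation = NAT: JUN == NAT is false
  federation ∈ {FIDE-A, FIDE-B}: JUN is not in the set → false
  seeding points < 2113: 2059 < 2113 is true
  holds a title: no → false
  entry fee paid: yes → true
Combine:
[1.1.1] true OR false OR false = true
[1.1.2.1] false OR false = false
[1.1.2.2] false → false (antecedent false ⇒ implication holds) = true
[1.1.2] false AND true = false
[1.1] true → false = false
[1.2.1.1] true OR false = true
[1.2.1.2] false AND false = false
[1.2.1] true → false = false
[1.2.2.1.1] exactly-one(true, false, true) = false
[1.2.2.1] NOT false = true
[1.2.2] NOT true = false
[1.2] false AND false = false
[1] false OR false = false
[root] NOT false = true
Overall: true → qualifies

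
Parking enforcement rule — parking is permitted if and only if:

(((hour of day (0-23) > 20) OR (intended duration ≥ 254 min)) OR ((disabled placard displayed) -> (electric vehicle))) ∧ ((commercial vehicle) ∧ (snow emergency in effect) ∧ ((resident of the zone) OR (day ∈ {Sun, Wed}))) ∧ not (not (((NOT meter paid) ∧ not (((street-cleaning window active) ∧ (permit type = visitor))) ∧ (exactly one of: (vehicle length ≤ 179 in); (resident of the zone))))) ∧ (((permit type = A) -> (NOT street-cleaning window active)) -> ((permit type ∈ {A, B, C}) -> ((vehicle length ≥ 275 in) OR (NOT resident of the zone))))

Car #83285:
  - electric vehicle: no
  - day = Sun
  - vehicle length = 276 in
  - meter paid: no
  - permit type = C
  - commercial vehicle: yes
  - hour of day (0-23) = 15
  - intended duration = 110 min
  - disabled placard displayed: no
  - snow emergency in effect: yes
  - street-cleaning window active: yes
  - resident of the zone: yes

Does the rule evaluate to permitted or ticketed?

Atomic conditions:
  hour of day (0-23) > 20: 15 > 20 is false
  intended duration ≥ 254 min: 110 ≥ 254 is false
  disabled placard displayed: no → false
  electric vehicle: no → false
  commercial vehicle: yes → true
  snow emergency in effect: yes → true
  resident of the zone: yes → true
  day ∈ {Sun, Wed}: Sun is in the set → true
  NOT meter paid: no → true
  street-cleaning window active: yes → true
  permit type = visitor: C == visitor is false
  vehicle length ≤ 179 in: 276 ≤ 179 is false
  permit type = A: C == A is false
  NOT street-cleaning window active: yes → false
  permit type ∈ {A, B, C}: C is in the set → true
  vehicle length ≥ 275 in: 276 ≥ 275 is true
  NOT resident of the zone: yes → false
Combine:
[1.1] false OR false = false
[1.2] false → false (antecedent false ⇒ implication holds) = true
[1] false OR true = true
[2.3] true OR true = true
[2] true AND true AND true = true
[3.1.1.2.1] true AND false = false
[3.1.1.2] NOT false = true
[3.1.1.3] exactly-one(false, true) = true
[3.1.1] true AND true AND true = true
[3.1] NOT true = false
[3] NOT false = true
[4.1] false → false (antecedent false ⇒ implication holds) = true
[4.2.2] true OR false = true
[4.2] true → true = true
[4] true → true = true
[root] true AND true AND true AND true = true
Overall: true → permitted

Permitted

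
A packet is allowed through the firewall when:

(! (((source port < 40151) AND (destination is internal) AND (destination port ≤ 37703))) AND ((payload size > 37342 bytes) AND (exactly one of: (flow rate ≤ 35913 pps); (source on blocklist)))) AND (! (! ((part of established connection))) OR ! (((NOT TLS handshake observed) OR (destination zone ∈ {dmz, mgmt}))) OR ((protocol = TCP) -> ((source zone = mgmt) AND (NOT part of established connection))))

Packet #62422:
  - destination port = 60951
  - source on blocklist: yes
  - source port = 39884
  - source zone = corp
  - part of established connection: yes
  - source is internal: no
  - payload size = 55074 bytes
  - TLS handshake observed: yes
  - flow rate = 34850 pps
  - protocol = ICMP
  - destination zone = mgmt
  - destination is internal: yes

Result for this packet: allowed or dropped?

Dropped

Atomic conditions:
  source port < 40151: 39884 < 40151 is true
  destination is internal: yes → true
  destination port ≤ 37703: 60951 ≤ 37703 is false
  payload size > 37342 bytes: 55074 > 37342 is true
  flow rate ≤ 35913 pps: 34850 ≤ 35913 is true
  source on blocklist: yes → true
  part of established connection: yes → true
  NOT TLS handshake observed: yes → false
  destination zone ∈ {dmz, mgmt}: mgmt is in the set → true
  protocol = TCP: ICMP == TCP is false
  source zone = mgmt: corp == mgmt is false
  NOT part of established connection: yes → false
Combine:
[1.1.1] true AND true AND false = false
[1.1] NOT false = true
[1.2.2] exactly-one(true, true) = false
[1.2] true AND false = false
[1] true AND false = false
[2.1.1] NOT true = false
[2.1] NOT false = true
[2.2.1] false OR true = true
[2.2] NOT true = false
[2.3.2] false AND false = false
[2.3] false → false (antecedent false ⇒ implication holds) = true
[2] true OR false OR true = true
[root] false AND true = false
Overall: false → dropped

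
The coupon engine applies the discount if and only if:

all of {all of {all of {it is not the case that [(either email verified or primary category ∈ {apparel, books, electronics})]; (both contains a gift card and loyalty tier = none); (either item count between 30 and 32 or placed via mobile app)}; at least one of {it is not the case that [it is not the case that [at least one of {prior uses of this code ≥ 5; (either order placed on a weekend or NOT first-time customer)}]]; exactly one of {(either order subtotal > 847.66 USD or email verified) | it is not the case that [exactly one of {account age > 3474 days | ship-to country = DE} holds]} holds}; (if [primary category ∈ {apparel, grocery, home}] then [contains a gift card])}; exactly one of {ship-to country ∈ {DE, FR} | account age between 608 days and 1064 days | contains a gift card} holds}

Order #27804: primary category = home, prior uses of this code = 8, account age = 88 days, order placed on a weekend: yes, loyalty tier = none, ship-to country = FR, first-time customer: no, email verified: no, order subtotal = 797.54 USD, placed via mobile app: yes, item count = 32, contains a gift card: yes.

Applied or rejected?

Atomic conditions:
  email verified: no → false
  primary category ∈ {apparel, books, electronics}: home is not in the set → false
  contains a gift card: yes → true
  loyalty tier = none: none == none is true
  item count between 30 and 32: 32 in [30, 32] is true
  placed via mobile app: yes → true
  prior uses of this code ≥ 5: 8 ≥ 5 is true
  order placed on a weekend: yes → true
  NOT first-time customer: no → true
  order subtotal > 847.66 USD: 797.54 > 847.66 is false
  account age > 3474 days: 88 > 3474 is false
  ship-to country = DE: FR == DE is false
  primary category ∈ {apparel, grocery, home}: home is in the set → true
  ship-to country ∈ {DE, FR}: FR is in the set → true
  account age between 608 days and 1064 days: 88 in [608, 1064] is false
Combine:
[1.1.1.1] false OR false = false
[1.1.1] NOT false = true
[1.1.2] true AND true = true
[1.1.3] true OR true = true
[1.1] true AND true AND true = true
[1.2.1.1.1.2] true OR true = true
[1.2.1.1.1] true OR true = true
[1.2.1.1] NOT true = false
[1.2.1] NOT false = true
[1.2.2.1] false OR false = false
[1.2.2.2.1] exactly-one(false, false) = false
[1.2.2.2] NOT false = true
[1.2.2] exactly-one(false, true) = true
[1.2] true OR true = true
[1.3] true → true = true
[1] true AND true AND true = true
[2] exactly-one(true, false, true) = false
[root] true AND false = false
Overall: false → rejected

Rejected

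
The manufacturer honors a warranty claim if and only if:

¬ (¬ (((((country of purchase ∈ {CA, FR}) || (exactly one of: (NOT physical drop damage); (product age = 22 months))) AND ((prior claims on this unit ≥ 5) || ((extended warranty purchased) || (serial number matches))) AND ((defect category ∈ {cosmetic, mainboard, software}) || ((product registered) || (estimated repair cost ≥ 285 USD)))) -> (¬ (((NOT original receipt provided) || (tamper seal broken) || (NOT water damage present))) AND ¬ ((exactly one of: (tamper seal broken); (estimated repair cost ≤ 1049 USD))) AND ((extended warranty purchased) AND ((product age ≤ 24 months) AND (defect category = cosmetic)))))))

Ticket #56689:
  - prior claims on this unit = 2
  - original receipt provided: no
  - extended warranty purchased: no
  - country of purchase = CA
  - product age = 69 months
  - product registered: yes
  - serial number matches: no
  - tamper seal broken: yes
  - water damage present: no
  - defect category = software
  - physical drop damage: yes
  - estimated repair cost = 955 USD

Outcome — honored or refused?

Honored

Atomic conditions:
  country of purchase ∈ {CA, FR}: CA is in the set → true
  NOT physical drop damage: yes → false
  product age = 22 months: 69 == 22 is false
  prior claims on this unit ≥ 5: 2 ≥ 5 is false
  extended warranty purchased: no → false
  serial number matches: no → false
  defect category ∈ {cosmetic, mainboard, software}: software is in the set → true
  product registered: yes → true
  estimated repair cost ≥ 285 USD: 955 ≥ 285 is true
  NOT original receipt provided: no → true
  tamper seal broken: yes → true
  NOT water damage present: no → true
  estimated repair cost ≤ 1049 USD: 955 ≤ 1049 is true
  product age ≤ 24 months: 69 ≤ 24 is false
  defect category = cosmetic: software == cosmetic is false
Combine:
[1.1.1.1.2] exactly-one(false, false) = false
[1.1.1.1] true OR false = true
[1.1.1.2.2] false OR false = false
[1.1.1.2] false OR false = false
[1.1.1.3.2] true OR true = true
[1.1.1.3] true OR true = true
[1.1.1] true AND false AND true = false
[1.1.2.1.1] true OR true OR true = true
[1.1.2.1] NOT true = false
[1.1.2.2.1] exactly-one(true, true) = false
[1.1.2.2] NOT false = true
[1.1.2.3.2] false AND false = false
[1.1.2.3] false AND false = false
[1.1.2] false AND true AND false = false
[1.1] false → false (antecedent false ⇒ implication holds) = true
[1] NOT true = false
[root] NOT false = true
Overall: true → honored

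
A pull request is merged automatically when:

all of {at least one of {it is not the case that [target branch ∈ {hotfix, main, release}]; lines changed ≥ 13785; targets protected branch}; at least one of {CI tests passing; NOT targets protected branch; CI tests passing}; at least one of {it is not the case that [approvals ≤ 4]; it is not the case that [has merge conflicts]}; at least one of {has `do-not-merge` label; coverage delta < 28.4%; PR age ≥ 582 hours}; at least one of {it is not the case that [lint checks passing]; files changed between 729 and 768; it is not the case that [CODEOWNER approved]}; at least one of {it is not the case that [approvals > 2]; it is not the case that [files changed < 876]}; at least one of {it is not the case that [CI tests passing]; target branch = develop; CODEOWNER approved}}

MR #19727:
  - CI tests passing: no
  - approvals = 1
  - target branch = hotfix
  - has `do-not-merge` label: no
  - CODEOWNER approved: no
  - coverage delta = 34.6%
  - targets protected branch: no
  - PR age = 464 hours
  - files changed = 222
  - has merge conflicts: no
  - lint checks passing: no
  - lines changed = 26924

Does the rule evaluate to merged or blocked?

Blocked

Atomic conditions:
  target branch ∈ {hotfix, main, release}: hotfix is in the set → true
  lines changed ≥ 13785: 26924 ≥ 13785 is true
  targets protected branch: no → false
  CI tests passing: no → false
  NOT targets protected branch: no → true
  approvals ≤ 4: 1 ≤ 4 is true
  has merge conflicts: no → false
  has `do-not-merge` label: no → false
  coverage delta < 28.4%: 34.6 < 28.4 is false
  PR age ≥ 582 hours: 464 ≥ 582 is false
  lint checks passing: no → false
  files changed between 729 and 768: 222 in [729, 768] is false
  CODEOWNER approved: no → false
  approvals > 2: 1 > 2 is false
  files changed < 876: 222 < 876 is true
  target branch = develop: hotfix == develop is false
Combine:
[1.1] NOT true = false
[1] false OR true OR false = true
[2] false OR true OR false = true
[3.1] NOT true = false
[3.2] NOT false = true
[3] false OR true = true
[4] false OR false OR false = false
[5.1] NOT false = true
[5.3] NOT false = true
[5] true OR false OR true = true
[6.1] NOT false = true
[6.2] NOT true = false
[6] true OR false = true
[7.1] NOT false = true
[7] true OR false OR false = true
[root] true AND true AND true AND false AND true AND true AND true = false
Overall: false → blocked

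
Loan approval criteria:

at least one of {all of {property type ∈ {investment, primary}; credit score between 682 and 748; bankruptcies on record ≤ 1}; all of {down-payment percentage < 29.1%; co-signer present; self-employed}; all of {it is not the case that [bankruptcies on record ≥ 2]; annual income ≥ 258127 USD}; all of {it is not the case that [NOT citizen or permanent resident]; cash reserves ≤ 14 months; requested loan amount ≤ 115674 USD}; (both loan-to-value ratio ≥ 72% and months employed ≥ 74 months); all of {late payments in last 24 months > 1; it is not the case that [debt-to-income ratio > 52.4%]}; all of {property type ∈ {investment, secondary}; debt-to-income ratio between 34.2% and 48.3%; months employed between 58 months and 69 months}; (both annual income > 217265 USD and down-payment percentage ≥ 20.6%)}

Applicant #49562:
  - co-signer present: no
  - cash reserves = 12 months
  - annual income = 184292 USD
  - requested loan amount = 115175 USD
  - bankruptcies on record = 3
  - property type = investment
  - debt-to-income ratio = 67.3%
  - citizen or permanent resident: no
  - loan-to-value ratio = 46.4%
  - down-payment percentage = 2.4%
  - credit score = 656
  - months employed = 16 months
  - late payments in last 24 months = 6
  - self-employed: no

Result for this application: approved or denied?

Atomic conditions:
  property type ∈ {investment, primary}: investment is in the set → true
  credit score between 682 and 748: 656 in [682, 748] is false
  bankruptcies on record ≤ 1: 3 ≤ 1 is false
  down-payment percentage < 29.1%: 2.4 < 29.1 is true
  co-signer present: no → false
  self-employed: no → false
  bankruptcies on record ≥ 2: 3 ≥ 2 is true
  annual income ≥ 258127 USD: 184292 ≥ 258127 is false
  NOT citizen or permanent resident: no → true
  cash reserves ≤ 14 months: 12 ≤ 14 is true
  requested loan amount ≤ 115674 USD: 115175 ≤ 115674 is true
  loan-to-value ratio ≥ 72%: 46.4 ≥ 72 is false
  months employed ≥ 74 months: 16 ≥ 74 is false
  late payments in last 24 months > 1: 6 > 1 is true
  debt-to-income ratio > 52.4%: 67.3 > 52.4 is true
  property type ∈ {investment, secondary}: investment is in the set → true
  debt-to-income ratio between 34.2% and 48.3%: 67.3 in [34.2, 48.3] is false
  months employed between 58 months and 69 months: 16 in [58, 69] is false
  annual income > 217265 USD: 184292 > 217265 is false
  down-payment percentage ≥ 20.6%: 2.4 ≥ 20.6 is false
Combine:
[1] true AND false AND false = false
[2] true AND false AND false = false
[3.1] NOT true = false
[3] false AND false = false
[4.1] NOT true = false
[4] false AND true AND true = false
[5] false AND false = false
[6.2] NOT true = false
[6] true AND false = false
[7] true AND false AND false = false
[8] false AND false = false
[root] false OR false OR false OR false OR false OR false OR false OR false = false
Overall: false → denied

Denied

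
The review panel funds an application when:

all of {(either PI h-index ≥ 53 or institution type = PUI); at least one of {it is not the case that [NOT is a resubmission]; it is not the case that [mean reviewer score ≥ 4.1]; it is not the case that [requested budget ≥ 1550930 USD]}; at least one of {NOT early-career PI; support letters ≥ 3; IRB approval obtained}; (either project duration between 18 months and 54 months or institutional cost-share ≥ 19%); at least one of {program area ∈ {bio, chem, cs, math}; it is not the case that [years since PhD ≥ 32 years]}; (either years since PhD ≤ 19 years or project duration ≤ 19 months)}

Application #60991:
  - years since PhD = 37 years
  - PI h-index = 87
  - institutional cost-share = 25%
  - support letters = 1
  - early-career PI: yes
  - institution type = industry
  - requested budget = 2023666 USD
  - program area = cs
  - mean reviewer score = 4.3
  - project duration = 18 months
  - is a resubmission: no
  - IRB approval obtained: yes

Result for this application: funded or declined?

Atomic conditions:
  PI h-index ≥ 53: 87 ≥ 53 is true
  institution type = PUI: industry == PUI is false
  NOT is a resubmission: no → true
  mean reviewer score ≥ 4.1: 4.3 ≥ 4.1 is true
  requested budget ≥ 1550930 USD: 2023666 ≥ 1550930 is true
  NOT early-career PI: yes → false
  support letters ≥ 3: 1 ≥ 3 is false
  IRB approval obtained: yes → true
  project duration between 18 months and 54 months: 18 in [18, 54] is true
  institutional cost-share ≥ 19%: 25 ≥ 19 is true
  program area ∈ {bio, chem, cs, math}: cs is in the set → true
  years since PhD ≥ 32 years: 37 ≥ 32 is true
  years since PhD ≤ 19 years: 37 ≤ 19 is false
  project duration ≤ 19 months: 18 ≤ 19 is true
Combine:
[1] true OR false = true
[2.1] NOT true = false
[2.2] NOT true = false
[2.3] NOT true = false
[2] false OR false OR false = false
[3] false OR false OR true = true
[4] true OR true = true
[5.2] NOT true = false
[5] true OR false = true
[6] false OR true = true
[root] true AND false AND true AND true AND true AND true = false
Overall: false → declined

Declined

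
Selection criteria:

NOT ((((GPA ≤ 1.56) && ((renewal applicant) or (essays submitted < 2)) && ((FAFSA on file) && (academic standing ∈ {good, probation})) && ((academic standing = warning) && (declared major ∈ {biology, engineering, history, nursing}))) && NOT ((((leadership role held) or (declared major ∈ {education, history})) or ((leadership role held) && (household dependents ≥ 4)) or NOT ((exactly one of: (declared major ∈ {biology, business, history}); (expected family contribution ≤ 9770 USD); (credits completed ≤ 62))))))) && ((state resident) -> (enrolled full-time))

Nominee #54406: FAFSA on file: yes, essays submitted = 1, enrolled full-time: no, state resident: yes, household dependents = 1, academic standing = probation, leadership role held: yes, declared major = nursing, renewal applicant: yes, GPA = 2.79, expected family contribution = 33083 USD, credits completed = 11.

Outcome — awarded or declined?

Atomic conditions:
  GPA ≤ 1.56: 2.79 ≤ 1.56 is false
  renewal applicant: yes → true
  essays submitted < 2: 1 < 2 is true
  FAFSA on file: yes → true
  academic standing ∈ {good, probation}: probation is in the set → true
  academic standing = warning: probation == warning is false
  declared major ∈ {biology, engineering, history, nursing}: nursing is in the set → true
  leadership role held: yes → true
  declared major ∈ {education, history}: nursing is not in the set → false
  household dependents ≥ 4: 1 ≥ 4 is false
  declared major ∈ {biology, business, history}: nursing is not in the set → false
  expected family contribution ≤ 9770 USD: 33083 ≤ 9770 is false
  credits completed ≤ 62: 11 ≤ 62 is true
  state resident: yes → true
  enrolled full-time: no → false
Combine:
[1.1.1.2] true OR true = true
[1.1.1.3] true AND true = true
[1.1.1.4] false AND true = false
[1.1.1] false AND true AND true AND false = false
[1.1.2.1.1] true OR false = true
[1.1.2.1.2] true AND false = false
[1.1.2.1.3.1] exactly-one(false, false, true) = true
[1.1.2.1.3] NOT true = false
[1.1.2.1] true OR false OR false = true
[1.1.2] NOT true = false
[1.1] false AND false = false
[1] NOT false = true
[2] true → false = false
[root] true AND false = false
Overall: false → declined

Declined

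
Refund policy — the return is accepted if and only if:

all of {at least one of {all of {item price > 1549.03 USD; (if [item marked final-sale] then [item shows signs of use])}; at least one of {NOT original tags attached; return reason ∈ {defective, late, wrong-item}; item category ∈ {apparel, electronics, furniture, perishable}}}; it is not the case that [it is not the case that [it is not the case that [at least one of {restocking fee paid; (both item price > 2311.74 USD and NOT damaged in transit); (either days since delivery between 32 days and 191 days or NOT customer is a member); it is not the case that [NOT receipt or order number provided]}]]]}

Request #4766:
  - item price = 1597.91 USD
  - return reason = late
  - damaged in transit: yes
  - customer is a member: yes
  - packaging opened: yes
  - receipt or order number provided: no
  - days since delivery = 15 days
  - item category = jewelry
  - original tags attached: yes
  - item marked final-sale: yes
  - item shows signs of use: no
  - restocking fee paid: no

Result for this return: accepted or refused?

Accepted

Atomic conditions:
  item price > 1549.03 USD: 1597.91 > 1549.03 is true
  item marked final-sale: yes → true
  item shows signs of use: no → false
  NOT original tags attached: yes → false
  return reason ∈ {defective, late, wrong-item}: late is in the set → true
  item category ∈ {apparel, electronics, furniture, perishable}: jewelry is not in the set → false
  restocking fee paid: no → false
  item price > 2311.74 USD: 1597.91 > 2311.74 is false
  NOT damaged in transit: yes → false
  days since delivery between 32 days and 191 days: 15 in [32, 191] is false
  NOT customer is a member: yes → false
  NOT receipt or order number provided: no → true
Combine:
[1.1.2] true → false = false
[1.1] true AND false = false
[1.2] false OR true OR false = true
[1] false OR true = true
[2.1.1.1.2] false AND false = false
[2.1.1.1.3] false OR false = false
[2.1.1.1.4] NOT true = false
[2.1.1.1] false OR false OR false OR false = false
[2.1.1] NOT false = true
[2.1] NOT true = false
[2] NOT false = true
[root] true AND true = true
Overall: true → accepted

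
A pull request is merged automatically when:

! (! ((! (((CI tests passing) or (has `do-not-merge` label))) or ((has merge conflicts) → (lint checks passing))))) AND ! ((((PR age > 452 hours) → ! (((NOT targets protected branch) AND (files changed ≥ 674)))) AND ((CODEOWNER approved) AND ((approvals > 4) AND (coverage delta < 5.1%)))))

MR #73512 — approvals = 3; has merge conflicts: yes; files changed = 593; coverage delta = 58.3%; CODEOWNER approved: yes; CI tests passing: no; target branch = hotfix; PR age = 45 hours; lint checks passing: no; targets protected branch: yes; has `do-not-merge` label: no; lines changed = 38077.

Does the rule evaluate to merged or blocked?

Merged

Atomic conditions:
  CI tests passing: no → false
  has `do-not-merge` label: no → false
  has merge conflicts: yes → true
  lint checks passing: no → false
  PR age > 452 hours: 45 > 452 is false
  NOT targets protected branch: yes → false
  files changed ≥ 674: 593 ≥ 674 is false
  CODEOWNER approved: yes → true
  approvals > 4: 3 > 4 is false
  coverage delta < 5.1%: 58.3 < 5.1 is false
Combine:
[1.1.1.1.1] false OR false = false
[1.1.1.1] NOT false = true
[1.1.1.2] true → false = false
[1.1.1] true OR false = true
[1.1] NOT true = false
[1] NOT false = true
[2.1.1.2.1] false AND false = false
[2.1.1.2] NOT false = true
[2.1.1] false → true (antecedent false ⇒ implication holds) = true
[2.1.2.2] false AND false = false
[2.1.2] true AND false = false
[2.1] true AND false = false
[2] NOT false = true
[root] true AND true = true
Overall: true → merged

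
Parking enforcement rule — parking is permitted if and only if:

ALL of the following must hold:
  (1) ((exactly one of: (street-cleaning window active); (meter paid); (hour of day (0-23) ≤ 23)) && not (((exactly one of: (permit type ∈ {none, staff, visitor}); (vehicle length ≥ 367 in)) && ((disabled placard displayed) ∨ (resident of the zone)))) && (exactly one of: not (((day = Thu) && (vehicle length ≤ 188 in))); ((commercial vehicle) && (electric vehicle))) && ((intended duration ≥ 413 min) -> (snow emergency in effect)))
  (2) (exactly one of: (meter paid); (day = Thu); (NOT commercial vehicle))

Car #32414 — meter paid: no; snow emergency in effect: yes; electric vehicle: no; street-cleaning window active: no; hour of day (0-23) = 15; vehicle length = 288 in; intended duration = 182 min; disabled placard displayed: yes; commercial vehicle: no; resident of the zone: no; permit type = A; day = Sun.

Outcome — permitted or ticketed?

Atomic conditions:
  street-cleaning window active: no → false
  meter paid: no → false
  hour of day (0-23) ≤ 23: 15 ≤ 23 is true
  permit type ∈ {none, staff, visitor}: A is not in the set → false
  vehicle length ≥ 367 in: 288 ≥ 367 is false
  disabled placard displayed: yes → true
  resident of the zone: no → false
  day = Thu: Sun == Thu is false
  vehicle length ≤ 188 in: 288 ≤ 188 is false
  commercial vehicle: no → false
  electric vehicle: no → false
  intended duration ≥ 413 min: 182 ≥ 413 is false
  snow emergency in effect: yes → true
  NOT commercial vehicle: no → true
Combine:
[1.1] exactly-one(false, false, true) = true
[1.2.1.1] exactly-one(false, false) = false
[1.2.1.2] true OR false = true
[1.2.1] false AND true = false
[1.2] NOT false = true
[1.3.1.1] false AND false = false
[1.3.1] NOT false = true
[1.3.2] false AND false = false
[1.3] exactly-one(true, false) = true
[1.4] false → true (antecedent false ⇒ implication holds) = true
[1] true AND true AND true AND true = true
[2] exactly-one(false, false, true) = true
[root] true AND true = true
Overall: true → permitted

Permitted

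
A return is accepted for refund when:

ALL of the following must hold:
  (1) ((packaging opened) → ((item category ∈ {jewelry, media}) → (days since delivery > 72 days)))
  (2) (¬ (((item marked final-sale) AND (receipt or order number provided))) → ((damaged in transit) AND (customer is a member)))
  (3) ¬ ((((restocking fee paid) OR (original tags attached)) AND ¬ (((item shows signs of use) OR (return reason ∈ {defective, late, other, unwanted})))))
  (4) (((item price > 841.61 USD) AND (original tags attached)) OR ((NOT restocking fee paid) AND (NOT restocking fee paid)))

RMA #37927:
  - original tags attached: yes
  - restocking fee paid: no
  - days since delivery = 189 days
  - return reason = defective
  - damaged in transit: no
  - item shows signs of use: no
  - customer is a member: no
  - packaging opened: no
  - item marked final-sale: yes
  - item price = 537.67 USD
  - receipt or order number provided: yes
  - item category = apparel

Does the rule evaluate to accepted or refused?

Atomic conditions:
  packaging opened: no → false
  item category ∈ {jewelry, media}: apparel is not in the set → false
  days since delivery > 72 days: 189 > 72 is true
  item marked final-sale: yes → true
  receipt or order number provided: yes → true
  damaged in transit: no → false
  customer is a member: no → false
  restocking fee paid: no → false
  original tags attached: yes → true
  item shows signs of use: no → false
  return reason ∈ {defective, late, other, unwanted}: defective is in the set → true
  item price > 841.61 USD: 537.67 > 841.61 is false
  NOT restocking fee paid: no → true
Combine:
[1.2] false → true (antecedent false ⇒ implication holds) = true
[1] false → true (antecedent false ⇒ implication holds) = true
[2.1.1] true AND true = true
[2.1] NOT true = false
[2.2] false AND false = false
[2] false → false (antecedent false ⇒ implication holds) = true
[3.1.1] false OR true = true
[3.1.2.1] false OR true = true
[3.1.2] NOT true = false
[3.1] true AND false = false
[3] NOT false = true
[4.1] false AND true = false
[4.2] true AND true = true
[4] false OR true = true
[root] true AND true AND true AND true = true
Overall: true → accepted

Accepted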